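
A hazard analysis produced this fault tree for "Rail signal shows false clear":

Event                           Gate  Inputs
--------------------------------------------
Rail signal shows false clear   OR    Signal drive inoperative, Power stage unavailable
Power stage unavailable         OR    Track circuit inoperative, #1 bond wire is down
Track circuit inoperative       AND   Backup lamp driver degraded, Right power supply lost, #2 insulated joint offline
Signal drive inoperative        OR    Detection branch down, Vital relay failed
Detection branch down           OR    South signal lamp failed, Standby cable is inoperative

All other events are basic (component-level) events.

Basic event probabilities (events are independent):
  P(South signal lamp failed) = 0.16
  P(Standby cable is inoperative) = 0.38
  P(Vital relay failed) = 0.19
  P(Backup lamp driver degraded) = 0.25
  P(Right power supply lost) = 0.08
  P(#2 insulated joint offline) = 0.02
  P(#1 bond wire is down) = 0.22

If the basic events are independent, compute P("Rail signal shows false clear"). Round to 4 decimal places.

0.6711

P(Detection branch down) [OR] = 1 − (1−0.16) × (1−0.38) = 0.479200
P(Signal drive inoperative) [OR] = 1 − (1−0.479200) × (1−0.19) = 0.578152
P(Track circuit inoperative) [AND] = 0.25 × 0.08 × 0.02 = 0.000400
P(Power stage unavailable) [OR] = 1 − (1−0.000400) × (1−0.22) = 0.220312
P(Rail signal shows false clear) [OR] = 1 − (1−0.578152) × (1−0.220312) = 0.671090
Rounded to 4 decimal places: P(Rail signal shows false clear) ≈ 0.6711.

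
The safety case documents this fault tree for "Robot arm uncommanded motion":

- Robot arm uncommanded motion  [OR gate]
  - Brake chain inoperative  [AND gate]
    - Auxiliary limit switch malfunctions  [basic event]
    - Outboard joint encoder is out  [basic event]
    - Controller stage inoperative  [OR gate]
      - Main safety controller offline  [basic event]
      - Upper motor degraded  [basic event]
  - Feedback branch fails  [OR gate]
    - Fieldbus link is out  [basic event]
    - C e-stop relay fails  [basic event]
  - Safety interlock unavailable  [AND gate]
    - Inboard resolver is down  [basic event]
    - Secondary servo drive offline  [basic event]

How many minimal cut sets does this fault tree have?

Controller stage inoperative [OR]: union of children's cut sets → 2 cut set(s).
Brake chain inoperative [AND]: one cut set from each child combined → 1 × 1 × 2 = 2 cut set(s).
Feedback branch fails [OR]: union of children's cut sets → 2 cut set(s).
Safety interlock unavailable [AND]: one cut set from each child combined → 1 × 1 = 1 cut set(s).
Robot arm uncommanded motion [OR]: union of children's cut sets → 5 cut set(s).
Minimal cut sets: {Auxiliary limit switch malfunctions, Main safety controller offline, Outboard joint encoder is out}; {Auxiliary limit switch malfunctions, Outboard joint encoder is out, Upper motor degraded}; {Fieldbus link is out}; {C e-stop relay fails}; {Inboard resolver is down, Secondary servo drive offline}.

5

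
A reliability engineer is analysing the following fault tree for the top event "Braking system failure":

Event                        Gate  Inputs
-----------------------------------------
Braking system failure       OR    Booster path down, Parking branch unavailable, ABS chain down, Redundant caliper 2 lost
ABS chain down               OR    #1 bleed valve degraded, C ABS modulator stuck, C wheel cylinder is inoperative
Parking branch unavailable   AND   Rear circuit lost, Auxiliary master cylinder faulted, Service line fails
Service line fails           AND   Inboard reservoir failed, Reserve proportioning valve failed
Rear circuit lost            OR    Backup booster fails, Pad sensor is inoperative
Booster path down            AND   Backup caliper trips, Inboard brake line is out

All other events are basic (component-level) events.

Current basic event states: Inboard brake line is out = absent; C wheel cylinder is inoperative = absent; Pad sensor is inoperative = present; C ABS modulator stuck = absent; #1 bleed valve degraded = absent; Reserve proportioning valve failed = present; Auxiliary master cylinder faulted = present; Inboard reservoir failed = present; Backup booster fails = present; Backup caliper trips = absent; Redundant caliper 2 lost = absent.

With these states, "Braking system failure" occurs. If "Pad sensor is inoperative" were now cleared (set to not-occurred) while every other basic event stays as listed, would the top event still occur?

Counterfactual: set "Pad sensor is inoperative" to not occurred.
Booster path down [AND]: Backup caliper trips=not, Inboard brake line is out=not → not all inputs occur → does not occur.
Rear circuit lost [OR]: Backup booster fails=occurs, Pad sensor is inoperative=not → at least one input occurs → occurs.
Service line fails [AND]: Inboard reservoir failed=occurs, Reserve proportioning valve failed=occurs → all inputs occur → occurs.
Parking branch unavailable [AND]: Rear circuit lost=occurs, Auxiliary master cylinder faulted=occurs, Service line fails=occurs → all inputs occur → occurs.
ABS chain down [OR]: #1 bleed valve degraded=not, C ABS modulator stuck=not, C wheel cylinder is inoperative=not → no input occurs → does not occur.
Braking system failure [OR]: Booster path down=not, Parking branch unavailable=occurs, ABS chain down=not, Redundant caliper 2 lost=not → at least one input occurs → occurs.

Yes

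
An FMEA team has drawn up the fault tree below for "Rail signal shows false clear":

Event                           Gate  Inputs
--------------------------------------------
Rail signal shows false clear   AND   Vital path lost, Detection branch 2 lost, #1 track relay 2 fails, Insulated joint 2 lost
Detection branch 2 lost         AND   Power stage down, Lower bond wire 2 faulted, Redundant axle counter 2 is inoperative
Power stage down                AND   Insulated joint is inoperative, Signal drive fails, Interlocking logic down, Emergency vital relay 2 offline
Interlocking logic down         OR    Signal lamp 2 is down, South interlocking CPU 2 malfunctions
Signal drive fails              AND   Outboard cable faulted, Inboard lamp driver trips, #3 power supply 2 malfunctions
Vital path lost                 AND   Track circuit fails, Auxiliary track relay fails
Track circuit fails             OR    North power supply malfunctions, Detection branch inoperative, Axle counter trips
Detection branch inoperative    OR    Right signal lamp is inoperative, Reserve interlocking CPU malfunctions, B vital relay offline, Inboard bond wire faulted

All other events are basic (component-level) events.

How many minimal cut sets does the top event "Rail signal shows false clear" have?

12

Detection branch inoperative [OR]: union of children's cut sets → 4 cut set(s).
Track circuit fails [OR]: union of children's cut sets → 6 cut set(s).
Vital path lost [AND]: one cut set from each child combined → 6 × 1 = 6 cut set(s).
Signal drive fails [AND]: one cut set from each child combined → 1 × 1 × 1 = 1 cut set(s).
Interlocking logic down [OR]: union of children's cut sets → 2 cut set(s).
Power stage down [AND]: one cut set from each child combined → 1 × 1 × 2 × 1 = 2 cut set(s).
Detection branch 2 lost [AND]: one cut set from each child combined → 2 × 1 × 1 = 2 cut set(s).
Rail signal shows false clear [AND]: one cut set from each child combined → 6 × 2 × 1 × 1 = 12 cut set(s).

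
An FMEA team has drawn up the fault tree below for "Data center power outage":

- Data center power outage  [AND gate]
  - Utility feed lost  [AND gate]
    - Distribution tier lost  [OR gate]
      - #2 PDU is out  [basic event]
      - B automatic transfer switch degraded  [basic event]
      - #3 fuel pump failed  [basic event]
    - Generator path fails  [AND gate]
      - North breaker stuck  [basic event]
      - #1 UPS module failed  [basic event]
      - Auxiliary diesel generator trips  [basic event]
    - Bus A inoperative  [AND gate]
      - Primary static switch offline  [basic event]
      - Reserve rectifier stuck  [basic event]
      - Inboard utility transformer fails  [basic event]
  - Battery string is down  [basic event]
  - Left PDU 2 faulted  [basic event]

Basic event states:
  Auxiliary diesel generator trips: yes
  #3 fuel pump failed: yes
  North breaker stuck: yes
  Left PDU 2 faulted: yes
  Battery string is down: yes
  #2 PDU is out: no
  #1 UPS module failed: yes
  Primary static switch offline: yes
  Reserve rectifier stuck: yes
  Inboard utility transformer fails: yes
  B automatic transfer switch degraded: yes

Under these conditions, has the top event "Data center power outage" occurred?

Distribution tier lost [OR]: #2 PDU is out=not, B automatic transfer switch degraded=occurs, #3 fuel pump failed=occurs → at least one input occurs → occurs.
Generator path fails [AND]: North breaker stuck=occurs, #1 UPS module failed=occurs, Auxiliary diesel generator trips=occurs → all inputs occur → occurs.
Bus A inoperative [AND]: Primary static switch offline=occurs, Reserve rectifier stuck=occurs, Inboard utility transformer fails=occurs → all inputs occur → occurs.
Utility feed lost [AND]: Distribution tier lost=occurs, Generator path fails=occurs, Bus A inoperative=occurs → all inputs occur → occurs.
Data center power outage [AND]: Utility feed lost=occurs, Battery string is down=occurs, Left PDU 2 faulted=occurs → all inputs occur → occurs.

Yes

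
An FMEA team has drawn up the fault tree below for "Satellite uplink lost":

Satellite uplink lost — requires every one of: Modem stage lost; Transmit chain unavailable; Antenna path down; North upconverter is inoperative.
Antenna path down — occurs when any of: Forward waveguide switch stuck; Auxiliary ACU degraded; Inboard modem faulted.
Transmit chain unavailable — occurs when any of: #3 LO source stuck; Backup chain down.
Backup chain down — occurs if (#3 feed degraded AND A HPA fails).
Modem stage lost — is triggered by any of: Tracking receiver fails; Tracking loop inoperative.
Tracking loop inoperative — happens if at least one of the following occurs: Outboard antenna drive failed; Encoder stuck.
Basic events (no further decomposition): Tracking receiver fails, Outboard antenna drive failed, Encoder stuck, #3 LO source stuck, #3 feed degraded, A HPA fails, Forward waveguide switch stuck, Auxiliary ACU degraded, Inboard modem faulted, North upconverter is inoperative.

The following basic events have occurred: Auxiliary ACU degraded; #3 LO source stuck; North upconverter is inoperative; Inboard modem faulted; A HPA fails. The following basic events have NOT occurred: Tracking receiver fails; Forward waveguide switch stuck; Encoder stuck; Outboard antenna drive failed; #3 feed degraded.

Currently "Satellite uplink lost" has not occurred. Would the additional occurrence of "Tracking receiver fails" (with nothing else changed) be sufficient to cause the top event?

Yes

Counterfactual: set "Tracking receiver fails" to occurred.
Tracking loop inoperative [OR]: Outboard antenna drive failed=not, Encoder stuck=not → no input occurs → does not occur.
Modem stage lost [OR]: Tracking receiver fails=occurs, Tracking loop inoperative=not → at least one input occurs → occurs.
Backup chain down [AND]: #3 feed degraded=not, A HPA fails=occurs → not all inputs occur → does not occur.
Transmit chain unavailable [OR]: #3 LO source stuck=occurs, Backup chain down=not → at least one input occurs → occurs.
Antenna path down [OR]: Forward waveguide switch stuck=not, Auxiliary ACU degraded=occurs, Inboard modem faulted=occurs → at least one input occurs → occurs.
Satellite uplink lost [AND]: Modem stage lost=occurs, Transmit chain unavailable=occurs, Antenna path down=occurs, North upconverter is inoperative=occurs → all inputs occur → occurs.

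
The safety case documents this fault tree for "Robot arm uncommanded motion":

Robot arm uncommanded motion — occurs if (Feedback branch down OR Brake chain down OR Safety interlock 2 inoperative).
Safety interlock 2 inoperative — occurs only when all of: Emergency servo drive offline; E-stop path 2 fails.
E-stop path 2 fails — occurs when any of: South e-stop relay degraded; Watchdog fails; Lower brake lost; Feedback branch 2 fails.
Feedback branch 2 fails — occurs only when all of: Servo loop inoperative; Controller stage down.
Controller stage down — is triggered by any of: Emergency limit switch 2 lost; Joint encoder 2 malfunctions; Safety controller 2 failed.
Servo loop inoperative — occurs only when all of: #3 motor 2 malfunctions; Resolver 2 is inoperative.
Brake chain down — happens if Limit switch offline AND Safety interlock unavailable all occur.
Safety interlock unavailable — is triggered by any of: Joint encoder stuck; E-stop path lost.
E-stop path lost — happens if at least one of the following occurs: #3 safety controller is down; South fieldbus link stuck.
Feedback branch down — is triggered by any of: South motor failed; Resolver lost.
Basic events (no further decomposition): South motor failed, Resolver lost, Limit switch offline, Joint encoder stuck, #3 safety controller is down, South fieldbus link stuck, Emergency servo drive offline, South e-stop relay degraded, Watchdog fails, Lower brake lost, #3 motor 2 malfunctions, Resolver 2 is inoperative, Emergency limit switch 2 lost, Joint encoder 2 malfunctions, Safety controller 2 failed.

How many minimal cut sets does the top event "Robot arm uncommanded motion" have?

Feedback branch down [OR]: union of children's cut sets → 2 cut set(s).
E-stop path lost [OR]: union of children's cut sets → 2 cut set(s).
Safety interlock unavailable [OR]: union of children's cut sets → 3 cut set(s).
Brake chain down [AND]: one cut set from each child combined → 1 × 3 = 3 cut set(s).
Servo loop inoperative [AND]: one cut set from each child combined → 1 × 1 = 1 cut set(s).
Controller stage down [OR]: union of children's cut sets → 3 cut set(s).
Feedback branch 2 fails [AND]: one cut set from each child combined → 1 × 3 = 3 cut set(s).
E-stop path 2 fails [OR]: union of children's cut sets → 6 cut set(s).
Safety interlock 2 inoperative [AND]: one cut set from each child combined → 1 × 6 = 6 cut set(s).
Robot arm uncommanded motion [OR]: union of children's cut sets → 11 cut set(s).

11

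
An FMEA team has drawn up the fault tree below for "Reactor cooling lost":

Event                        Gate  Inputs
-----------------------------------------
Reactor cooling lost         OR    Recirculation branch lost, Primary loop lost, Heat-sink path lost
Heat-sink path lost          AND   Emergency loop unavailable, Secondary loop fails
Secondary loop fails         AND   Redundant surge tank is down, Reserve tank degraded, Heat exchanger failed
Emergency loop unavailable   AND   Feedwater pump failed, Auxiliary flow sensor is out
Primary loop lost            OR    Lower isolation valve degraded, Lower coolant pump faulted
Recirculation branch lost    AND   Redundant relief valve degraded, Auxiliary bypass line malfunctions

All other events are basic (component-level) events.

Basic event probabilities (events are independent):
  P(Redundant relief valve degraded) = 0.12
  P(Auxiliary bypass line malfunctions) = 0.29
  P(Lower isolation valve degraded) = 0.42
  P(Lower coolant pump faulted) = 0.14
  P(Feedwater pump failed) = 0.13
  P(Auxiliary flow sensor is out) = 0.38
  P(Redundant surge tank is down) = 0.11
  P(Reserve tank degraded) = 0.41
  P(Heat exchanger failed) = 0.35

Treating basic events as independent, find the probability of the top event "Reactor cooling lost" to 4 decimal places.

0.5189

P(Recirculation branch lost) [AND] = 0.12 × 0.29 = 0.034800
P(Primary loop lost) [OR] = 1 − (1−0.42) × (1−0.14) = 0.501200
P(Emergency loop unavailable) [AND] = 0.13 × 0.38 = 0.049400
P(Secondary loop fails) [AND] = 0.11 × 0.41 × 0.35 = 0.015785
P(Heat-sink path lost) [AND] = 0.049400 × 0.015785 = 0.000780
P(Reactor cooling lost) [OR] = 1 − (1−0.034800) × (1−0.501200) × (1−0.000780) = 0.518934
Rounded to 4 decimal places: P(Reactor cooling lost) ≈ 0.5189.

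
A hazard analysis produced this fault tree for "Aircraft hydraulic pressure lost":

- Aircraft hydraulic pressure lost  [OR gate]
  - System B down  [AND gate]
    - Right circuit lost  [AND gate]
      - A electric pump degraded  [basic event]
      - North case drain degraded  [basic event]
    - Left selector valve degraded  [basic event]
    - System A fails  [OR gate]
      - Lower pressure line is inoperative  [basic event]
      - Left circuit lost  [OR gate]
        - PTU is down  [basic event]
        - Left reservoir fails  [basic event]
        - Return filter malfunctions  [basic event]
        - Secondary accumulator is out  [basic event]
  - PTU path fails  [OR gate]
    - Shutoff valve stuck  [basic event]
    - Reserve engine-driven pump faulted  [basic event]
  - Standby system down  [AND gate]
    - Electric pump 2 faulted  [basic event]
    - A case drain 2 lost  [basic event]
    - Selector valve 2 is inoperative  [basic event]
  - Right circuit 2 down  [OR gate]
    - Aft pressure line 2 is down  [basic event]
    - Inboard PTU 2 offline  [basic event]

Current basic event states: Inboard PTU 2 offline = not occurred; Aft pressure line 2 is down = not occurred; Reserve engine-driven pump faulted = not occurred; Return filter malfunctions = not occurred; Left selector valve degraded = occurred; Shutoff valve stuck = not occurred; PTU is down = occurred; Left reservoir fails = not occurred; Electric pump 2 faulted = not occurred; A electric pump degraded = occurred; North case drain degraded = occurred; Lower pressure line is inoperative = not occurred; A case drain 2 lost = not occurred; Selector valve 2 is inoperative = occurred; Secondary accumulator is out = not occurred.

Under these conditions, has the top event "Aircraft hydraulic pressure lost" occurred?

Yes

Right circuit lost [AND]: A electric pump degraded=occurs, North case drain degraded=occurs → all inputs occur → occurs.
Left circuit lost [OR]: PTU is down=occurs, Left reservoir fails=not, Return filter malfunctions=not, Secondary accumulator is out=not → at least one input occurs → occurs.
System A fails [OR]: Lower pressure line is inoperative=not, Left circuit lost=occurs → at least one input occurs → occurs.
System B down [AND]: Right circuit lost=occurs, Left selector valve degraded=occurs, System A fails=occurs → all inputs occur → occurs.
PTU path fails [OR]: Shutoff valve stuck=not, Reserve engine-driven pump faulted=not → no input occurs → does not occur.
Standby system down [AND]: Electric pump 2 faulted=not, A case drain 2 lost=not, Selector valve 2 is inoperative=occurs → not all inputs occur → does not occur.
Right circuit 2 down [OR]: Aft pressure line 2 is down=not, Inboard PTU 2 offline=not → no input occurs → does not occur.
Aircraft hydraulic pressure lost [OR]: System B down=occurs, PTU path fails=not, Standby system down=not, Right circuit 2 down=not → at least one input occurs → occurs.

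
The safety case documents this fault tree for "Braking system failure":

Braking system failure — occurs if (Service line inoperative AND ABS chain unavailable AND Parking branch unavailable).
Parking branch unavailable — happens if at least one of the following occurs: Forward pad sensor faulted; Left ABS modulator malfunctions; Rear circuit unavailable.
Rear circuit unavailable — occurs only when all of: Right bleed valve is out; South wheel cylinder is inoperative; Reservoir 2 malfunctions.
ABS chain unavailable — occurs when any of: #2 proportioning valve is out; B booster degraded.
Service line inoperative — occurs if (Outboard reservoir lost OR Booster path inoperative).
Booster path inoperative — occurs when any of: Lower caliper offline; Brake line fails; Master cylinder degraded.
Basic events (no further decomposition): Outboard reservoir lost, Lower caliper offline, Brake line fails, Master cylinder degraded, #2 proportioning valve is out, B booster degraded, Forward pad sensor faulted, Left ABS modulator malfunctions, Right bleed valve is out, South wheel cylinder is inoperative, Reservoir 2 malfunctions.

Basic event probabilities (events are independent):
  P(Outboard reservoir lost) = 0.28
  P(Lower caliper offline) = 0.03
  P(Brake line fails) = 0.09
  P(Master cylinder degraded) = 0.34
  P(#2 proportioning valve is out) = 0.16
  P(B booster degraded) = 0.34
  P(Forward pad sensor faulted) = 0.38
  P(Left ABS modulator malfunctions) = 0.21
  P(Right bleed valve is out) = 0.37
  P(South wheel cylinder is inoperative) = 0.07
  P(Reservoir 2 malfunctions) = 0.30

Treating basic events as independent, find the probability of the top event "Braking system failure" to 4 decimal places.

P(Booster path inoperative) [OR] = 1 − (1−0.03) × (1−0.09) × (1−0.34) = 0.417418
P(Service line inoperative) [OR] = 1 − (1−0.28) × (1−0.417418) = 0.580541
P(ABS chain unavailable) [OR] = 1 − (1−0.16) × (1−0.34) = 0.445600
P(Rear circuit unavailable) [AND] = 0.37 × 0.07 × 0.30 = 0.007770
P(Parking branch unavailable) [OR] = 1 − (1−0.38) × (1−0.21) × (1−0.007770) = 0.514006
P(Braking system failure) [AND] = 0.580541 × 0.445600 × 0.514006 = 0.132968
Rounded to 4 decimal places: P(Braking system failure) ≈ 0.1330.

0.1330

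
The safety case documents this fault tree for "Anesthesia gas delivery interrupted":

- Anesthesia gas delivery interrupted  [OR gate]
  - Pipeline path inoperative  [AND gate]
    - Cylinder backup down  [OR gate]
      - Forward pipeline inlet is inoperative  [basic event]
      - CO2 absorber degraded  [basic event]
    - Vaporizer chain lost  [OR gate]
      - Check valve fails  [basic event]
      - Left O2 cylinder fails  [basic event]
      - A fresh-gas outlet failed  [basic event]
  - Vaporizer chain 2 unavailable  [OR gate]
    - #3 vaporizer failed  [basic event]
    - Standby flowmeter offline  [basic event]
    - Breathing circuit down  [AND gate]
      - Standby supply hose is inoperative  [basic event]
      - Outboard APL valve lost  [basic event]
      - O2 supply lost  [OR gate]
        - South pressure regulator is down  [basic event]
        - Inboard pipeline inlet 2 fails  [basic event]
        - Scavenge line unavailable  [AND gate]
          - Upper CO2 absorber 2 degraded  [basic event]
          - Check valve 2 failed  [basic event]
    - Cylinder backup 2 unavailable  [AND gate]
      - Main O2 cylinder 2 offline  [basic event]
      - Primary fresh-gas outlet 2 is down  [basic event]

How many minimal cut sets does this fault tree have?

Cylinder backup down [OR]: union of children's cut sets → 2 cut set(s).
Vaporizer chain lost [OR]: union of children's cut sets → 3 cut set(s).
Pipeline path inoperative [AND]: one cut set from each child combined → 2 × 3 = 6 cut set(s).
Scavenge line unavailable [AND]: one cut set from each child combined → 1 × 1 = 1 cut set(s).
O2 supply lost [OR]: union of children's cut sets → 3 cut set(s).
Breathing circuit down [AND]: one cut set from each child combined → 1 × 1 × 3 = 3 cut set(s).
Cylinder backup 2 unavailable [AND]: one cut set from each child combined → 1 × 1 = 1 cut set(s).
Vaporizer chain 2 unavailable [OR]: union of children's cut sets → 6 cut set(s).
Anesthesia gas delivery interrupted [OR]: union of children's cut sets → 12 cut set(s).

12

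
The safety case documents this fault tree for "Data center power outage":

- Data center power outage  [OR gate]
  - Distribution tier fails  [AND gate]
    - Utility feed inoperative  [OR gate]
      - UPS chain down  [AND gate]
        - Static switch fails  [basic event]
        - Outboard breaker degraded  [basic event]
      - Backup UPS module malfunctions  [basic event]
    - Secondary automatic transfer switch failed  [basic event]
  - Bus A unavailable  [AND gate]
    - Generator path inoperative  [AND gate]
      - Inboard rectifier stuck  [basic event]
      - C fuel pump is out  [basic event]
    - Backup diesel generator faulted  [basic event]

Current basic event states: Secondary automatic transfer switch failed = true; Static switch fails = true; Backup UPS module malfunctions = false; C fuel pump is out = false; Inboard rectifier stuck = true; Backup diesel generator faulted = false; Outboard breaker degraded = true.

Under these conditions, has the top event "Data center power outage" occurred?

Yes

UPS chain down [AND]: Static switch fails=occurs, Outboard breaker degraded=occurs → all inputs occur → occurs.
Utility feed inoperative [OR]: UPS chain down=occurs, Backup UPS module malfunctions=not → at least one input occurs → occurs.
Distribution tier fails [AND]: Utility feed inoperative=occurs, Secondary automatic transfer switch failed=occurs → all inputs occur → occurs.
Generator path inoperative [AND]: Inboard rectifier stuck=occurs, C fuel pump is out=not → not all inputs occur → does not occur.
Bus A unavailable [AND]: Generator path inoperative=not, Backup diesel generator faulted=not → not all inputs occur → does not occur.
Data center power outage [OR]: Distribution tier fails=occurs, Bus A unavailable=not → at least one input occurs → occurs.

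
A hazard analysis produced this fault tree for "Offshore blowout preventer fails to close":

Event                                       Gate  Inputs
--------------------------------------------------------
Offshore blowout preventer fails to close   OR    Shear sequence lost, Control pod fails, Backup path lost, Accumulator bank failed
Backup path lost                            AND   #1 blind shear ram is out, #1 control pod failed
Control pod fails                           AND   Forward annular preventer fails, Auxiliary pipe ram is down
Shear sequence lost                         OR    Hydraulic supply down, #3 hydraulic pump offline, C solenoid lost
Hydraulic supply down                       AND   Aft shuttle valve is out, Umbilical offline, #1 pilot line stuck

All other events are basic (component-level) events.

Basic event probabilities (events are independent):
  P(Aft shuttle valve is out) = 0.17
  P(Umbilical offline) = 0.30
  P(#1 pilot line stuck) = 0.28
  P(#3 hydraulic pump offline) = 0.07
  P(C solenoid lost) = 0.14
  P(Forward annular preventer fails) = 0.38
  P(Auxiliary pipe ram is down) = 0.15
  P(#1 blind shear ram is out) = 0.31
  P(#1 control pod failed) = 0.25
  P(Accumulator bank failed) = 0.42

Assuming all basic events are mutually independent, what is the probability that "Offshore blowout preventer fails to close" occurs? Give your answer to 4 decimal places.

P(Hydraulic supply down) [AND] = 0.17 × 0.30 × 0.28 = 0.014280
P(Shear sequence lost) [OR] = 1 − (1−0.014280) × (1−0.07) × (1−0.14) = 0.211621
P(Control pod fails) [AND] = 0.38 × 0.15 = 0.057000
P(Backup path lost) [AND] = 0.31 × 0.25 = 0.077500
P(Offshore blowout preventer fails to close) [OR] = 1 − (1−0.211621) × (1−0.057000) × (1−0.077500) × (1−0.42) = 0.602222
Rounded to 4 decimal places: P(Offshore blowout preventer fails to close) ≈ 0.6022.

0.6022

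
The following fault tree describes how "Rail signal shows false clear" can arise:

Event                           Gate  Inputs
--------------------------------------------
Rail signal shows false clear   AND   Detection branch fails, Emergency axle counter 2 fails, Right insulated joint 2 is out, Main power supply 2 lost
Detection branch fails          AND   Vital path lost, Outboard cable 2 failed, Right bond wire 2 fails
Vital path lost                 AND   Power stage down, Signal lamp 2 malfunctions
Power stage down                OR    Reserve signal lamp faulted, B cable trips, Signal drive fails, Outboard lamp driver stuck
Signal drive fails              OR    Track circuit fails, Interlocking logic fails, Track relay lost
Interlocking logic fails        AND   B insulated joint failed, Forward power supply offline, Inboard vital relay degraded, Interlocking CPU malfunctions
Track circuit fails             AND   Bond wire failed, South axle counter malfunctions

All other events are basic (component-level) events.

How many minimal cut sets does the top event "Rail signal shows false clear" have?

6

Track circuit fails [AND]: one cut set from each child combined → 1 × 1 = 1 cut set(s).
Interlocking logic fails [AND]: one cut set from each child combined → 1 × 1 × 1 × 1 = 1 cut set(s).
Signal drive fails [OR]: union of children's cut sets → 3 cut set(s).
Power stage down [OR]: union of children's cut sets → 6 cut set(s).
Vital path lost [AND]: one cut set from each child combined → 6 × 1 = 6 cut set(s).
Detection branch fails [AND]: one cut set from each child combined → 6 × 1 × 1 = 6 cut set(s).
Rail signal shows false clear [AND]: one cut set from each child combined → 6 × 1 × 1 × 1 = 6 cut set(s).
Minimal cut sets: {Emergency axle counter 2 fails, Main power supply 2 lost, Outboard cable 2 failed, Reserve signal lamp faulted, Right bond wire 2 fails, Right insulated joint 2 is out, Signal lamp 2 malfunctions}; {B cable trips, Emergency axle counter 2 fails, Main power supply 2 lost, Outboard cable 2 failed, Right bond wire 2 fails, Right insulated joint 2 is out, Signal lamp 2 malfunctions}; {Bond wire failed, Emergency axle counter 2 fails, Main power supply 2 lost, Outboard cable 2 failed, Right bond wire 2 fails, Right insulated joint 2 is out, Signal lamp 2 malfunctions, South axle counter malfunctions}; {B insulated joint failed, Emergency axle counter 2 fails, Forward power supply offline, Inboard vital relay degraded, Interlocking CPU malfunctions, Main power supply 2 lost, Outboard cable 2 failed, Right bond wire 2 fails, Right insulated joint 2 is out, Signal lamp 2 malfunctions}; {Emergency axle counter 2 fails, Main power supply 2 lost, Outboard cable 2 failed, Right bond wire 2 fails, Right insulated joint 2 is out, Signal lamp 2 malfunctions, Track relay lost}; {Emergency axle counter 2 fails, Main power supply 2 lost, Outboard cable 2 failed, Outboard lamp driver stuck, Right bond wire 2 fails, Right insulated joint 2 is out, Signal lamp 2 malfunctions}.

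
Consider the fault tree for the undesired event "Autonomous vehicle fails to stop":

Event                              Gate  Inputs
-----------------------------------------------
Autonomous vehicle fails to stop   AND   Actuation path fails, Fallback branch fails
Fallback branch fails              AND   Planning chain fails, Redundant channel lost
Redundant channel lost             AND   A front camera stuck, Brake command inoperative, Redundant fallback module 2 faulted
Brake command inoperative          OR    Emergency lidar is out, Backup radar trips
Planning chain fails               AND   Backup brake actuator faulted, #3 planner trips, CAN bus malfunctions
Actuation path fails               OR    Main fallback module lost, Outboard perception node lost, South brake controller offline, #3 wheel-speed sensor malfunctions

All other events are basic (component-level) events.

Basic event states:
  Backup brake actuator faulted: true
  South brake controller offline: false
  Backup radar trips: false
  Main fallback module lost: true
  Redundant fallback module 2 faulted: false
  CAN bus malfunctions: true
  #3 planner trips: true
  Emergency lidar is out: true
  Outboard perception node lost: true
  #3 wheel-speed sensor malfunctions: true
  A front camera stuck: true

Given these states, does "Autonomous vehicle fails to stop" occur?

No

Actuation path fails [OR]: Main fallback module lost=occurs, Outboard perception node lost=occurs, South brake controller offline=not, #3 wheel-speed sensor malfunctions=occurs → at least one input occurs → occurs.
Planning chain fails [AND]: Backup brake actuator faulted=occurs, #3 planner trips=occurs, CAN bus malfunctions=occurs → all inputs occur → occurs.
Brake command inoperative [OR]: Emergency lidar is out=occurs, Backup radar trips=not → at least one input occurs → occurs.
Redundant channel lost [AND]: A front camera stuck=occurs, Brake command inoperative=occurs, Redundant fallback module 2 faulted=not → not all inputs occur → does not occur.
Fallback branch fails [AND]: Planning chain fails=occurs, Redundant channel lost=not → not all inputs occur → does not occur.
Autonomous vehicle fails to stop [AND]: Actuation path fails=occurs, Fallback branch fails=not → not all inputs occur → does not occur.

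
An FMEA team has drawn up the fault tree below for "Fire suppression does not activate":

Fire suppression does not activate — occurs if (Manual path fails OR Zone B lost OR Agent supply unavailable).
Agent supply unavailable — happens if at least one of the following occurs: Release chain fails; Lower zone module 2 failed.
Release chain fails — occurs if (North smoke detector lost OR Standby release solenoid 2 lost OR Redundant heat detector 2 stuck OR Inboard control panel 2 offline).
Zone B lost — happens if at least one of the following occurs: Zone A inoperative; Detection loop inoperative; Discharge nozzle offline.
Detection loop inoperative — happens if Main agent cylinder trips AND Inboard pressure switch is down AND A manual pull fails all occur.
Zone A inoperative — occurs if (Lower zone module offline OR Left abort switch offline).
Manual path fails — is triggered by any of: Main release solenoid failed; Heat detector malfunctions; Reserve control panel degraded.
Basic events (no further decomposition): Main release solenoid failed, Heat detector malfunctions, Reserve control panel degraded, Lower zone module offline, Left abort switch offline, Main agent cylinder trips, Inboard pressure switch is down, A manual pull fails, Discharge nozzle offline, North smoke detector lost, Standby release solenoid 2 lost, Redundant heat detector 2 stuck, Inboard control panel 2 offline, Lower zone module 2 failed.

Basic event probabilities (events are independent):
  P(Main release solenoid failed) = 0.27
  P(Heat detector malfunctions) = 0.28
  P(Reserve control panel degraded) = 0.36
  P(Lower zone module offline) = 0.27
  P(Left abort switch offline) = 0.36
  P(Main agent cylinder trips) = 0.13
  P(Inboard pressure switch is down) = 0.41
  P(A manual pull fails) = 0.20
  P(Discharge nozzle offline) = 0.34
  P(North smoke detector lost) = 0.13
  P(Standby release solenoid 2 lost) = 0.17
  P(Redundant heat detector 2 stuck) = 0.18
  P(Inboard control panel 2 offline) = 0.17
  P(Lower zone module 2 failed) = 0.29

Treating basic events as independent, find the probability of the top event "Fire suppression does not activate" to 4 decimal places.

0.9642

P(Manual path fails) [OR] = 1 − (1−0.27) × (1−0.28) × (1−0.36) = 0.663616
P(Zone A inoperative) [OR] = 1 − (1−0.27) × (1−0.36) = 0.532800
P(Detection loop inoperative) [AND] = 0.13 × 0.41 × 0.20 = 0.010660
P(Zone B lost) [OR] = 1 − (1−0.532800) × (1−0.010660) × (1−0.34) = 0.694935
P(Release chain fails) [OR] = 1 − (1−0.13) × (1−0.17) × (1−0.18) × (1−0.17) = 0.508539
P(Agent supply unavailable) [OR] = 1 − (1−0.508539) × (1−0.29) = 0.651063
P(Fire suppression does not activate) [OR] = 1 − (1−0.663616) × (1−0.694935) × (1−0.651063) = 0.964192
Rounded to 4 decimal places: P(Fire suppression does not activate) ≈ 0.9642.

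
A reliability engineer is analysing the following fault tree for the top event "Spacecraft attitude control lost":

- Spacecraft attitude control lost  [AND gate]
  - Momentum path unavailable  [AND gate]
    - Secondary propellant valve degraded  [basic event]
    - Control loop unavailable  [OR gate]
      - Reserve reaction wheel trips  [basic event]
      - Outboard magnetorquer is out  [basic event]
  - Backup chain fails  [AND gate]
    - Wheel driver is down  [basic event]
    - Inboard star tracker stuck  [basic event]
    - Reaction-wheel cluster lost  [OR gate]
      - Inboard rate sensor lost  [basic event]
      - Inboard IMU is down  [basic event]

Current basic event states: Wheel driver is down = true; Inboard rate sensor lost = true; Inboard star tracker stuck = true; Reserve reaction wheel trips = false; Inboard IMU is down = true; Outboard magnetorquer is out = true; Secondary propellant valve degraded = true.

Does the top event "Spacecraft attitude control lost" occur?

Yes

Control loop unavailable [OR]: Reserve reaction wheel trips=not, Outboard magnetorquer is out=occurs → at least one input occurs → occurs.
Momentum path unavailable [AND]: Secondary propellant valve degraded=occurs, Control loop unavailable=occurs → all inputs occur → occurs.
Reaction-wheel cluster lost [OR]: Inboard rate sensor lost=occurs, Inboard IMU is down=occurs → at least one input occurs → occurs.
Backup chain fails [AND]: Wheel driver is down=occurs, Inboard star tracker stuck=occurs, Reaction-wheel cluster lost=occurs → all inputs occur → occurs.
Spacecraft attitude control lost [AND]: Momentum path unavailable=occurs, Backup chain fails=occurs → all inputs occur → occurs.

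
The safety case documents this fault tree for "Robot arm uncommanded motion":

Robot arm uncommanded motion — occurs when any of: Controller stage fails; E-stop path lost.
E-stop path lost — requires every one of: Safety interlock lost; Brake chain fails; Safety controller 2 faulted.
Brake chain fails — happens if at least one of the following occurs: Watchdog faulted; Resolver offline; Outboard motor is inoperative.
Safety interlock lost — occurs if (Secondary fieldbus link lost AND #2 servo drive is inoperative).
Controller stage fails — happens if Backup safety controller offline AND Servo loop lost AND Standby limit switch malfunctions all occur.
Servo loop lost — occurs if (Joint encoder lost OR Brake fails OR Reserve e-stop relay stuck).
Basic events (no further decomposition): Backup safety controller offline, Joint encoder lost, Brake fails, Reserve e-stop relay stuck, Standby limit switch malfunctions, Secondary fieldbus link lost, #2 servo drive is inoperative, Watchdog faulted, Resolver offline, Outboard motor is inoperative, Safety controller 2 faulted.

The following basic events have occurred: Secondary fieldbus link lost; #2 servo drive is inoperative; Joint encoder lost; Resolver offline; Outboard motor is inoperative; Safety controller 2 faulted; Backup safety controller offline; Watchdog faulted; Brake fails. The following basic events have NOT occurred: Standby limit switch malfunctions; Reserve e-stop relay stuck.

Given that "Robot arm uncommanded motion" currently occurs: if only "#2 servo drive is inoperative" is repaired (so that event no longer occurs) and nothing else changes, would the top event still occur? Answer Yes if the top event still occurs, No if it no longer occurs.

No

Counterfactual: set "#2 servo drive is inoperative" to not occurred.
Servo loop lost [OR]: Joint encoder lost=occurs, Brake fails=occurs, Reserve e-stop relay stuck=not → at least one input occurs → occurs.
Controller stage fails [AND]: Backup safety controller offline=occurs, Servo loop lost=occurs, Standby limit switch malfunctions=not → not all inputs occur → does not occur.
Safety interlock lost [AND]: Secondary fieldbus link lost=occurs, #2 servo drive is inoperative=not → not all inputs occur → does not occur.
Brake chain fails [OR]: Watchdog faulted=occurs, Resolver offline=occurs, Outboard motor is inoperative=occurs → at least one input occurs → occurs.
E-stop path lost [AND]: Safety interlock lost=not, Brake chain fails=occurs, Safety controller 2 faulted=occurs → not all inputs occur → does not occur.
Robot arm uncommanded motion [OR]: Controller stage fails=not, E-stop path lost=not → no input occurs → does not occur.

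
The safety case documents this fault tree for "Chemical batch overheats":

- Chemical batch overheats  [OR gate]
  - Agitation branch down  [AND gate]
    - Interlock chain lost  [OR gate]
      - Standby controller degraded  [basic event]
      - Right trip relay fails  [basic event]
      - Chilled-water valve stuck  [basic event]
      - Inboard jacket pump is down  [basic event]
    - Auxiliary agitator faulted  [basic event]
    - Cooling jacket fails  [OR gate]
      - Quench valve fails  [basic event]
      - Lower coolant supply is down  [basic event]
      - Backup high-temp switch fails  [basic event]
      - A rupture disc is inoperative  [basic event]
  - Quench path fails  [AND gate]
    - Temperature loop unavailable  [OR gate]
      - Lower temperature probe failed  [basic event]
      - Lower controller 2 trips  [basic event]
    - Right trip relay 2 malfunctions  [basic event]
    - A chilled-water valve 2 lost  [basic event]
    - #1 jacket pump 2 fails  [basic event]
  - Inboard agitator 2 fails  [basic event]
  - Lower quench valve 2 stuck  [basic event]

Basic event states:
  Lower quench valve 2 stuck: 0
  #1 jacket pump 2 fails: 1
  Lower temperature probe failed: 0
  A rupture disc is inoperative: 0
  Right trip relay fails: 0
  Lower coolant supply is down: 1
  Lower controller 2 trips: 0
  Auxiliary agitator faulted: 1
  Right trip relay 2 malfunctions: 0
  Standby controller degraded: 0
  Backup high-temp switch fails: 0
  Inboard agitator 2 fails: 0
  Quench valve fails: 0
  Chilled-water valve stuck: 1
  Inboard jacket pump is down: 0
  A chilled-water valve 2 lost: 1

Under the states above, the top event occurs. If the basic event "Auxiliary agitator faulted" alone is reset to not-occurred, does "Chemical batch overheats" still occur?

No

Counterfactual: set "Auxiliary agitator faulted" to not occurred.
Interlock chain lost [OR]: Standby controller degraded=not, Right trip relay fails=not, Chilled-water valve stuck=occurs, Inboard jacket pump is down=not → at least one input occurs → occurs.
Cooling jacket fails [OR]: Quench valve fails=not, Lower coolant supply is down=occurs, Backup high-temp switch fails=not, A rupture disc is inoperative=not → at least one input occurs → occurs.
Agitation branch down [AND]: Interlock chain lost=occurs, Auxiliary agitator faulted=not, Cooling jacket fails=occurs → not all inputs occur → does not occur.
Temperature loop unavailable [OR]: Lower temperature probe failed=not, Lower controller 2 trips=not → no input occurs → does not occur.
Quench path fails [AND]: Temperature loop unavailable=not, Right trip relay 2 malfunctions=not, A chilled-water valve 2 lost=occurs, #1 jacket pump 2 fails=occurs → not all inputs occur → does not occur.
Chemical batch overheats [OR]: Agitation branch down=not, Quench path fails=not, Inboard agitator 2 fails=not, Lower quench valve 2 stuck=not → no input occurs → does not occur.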